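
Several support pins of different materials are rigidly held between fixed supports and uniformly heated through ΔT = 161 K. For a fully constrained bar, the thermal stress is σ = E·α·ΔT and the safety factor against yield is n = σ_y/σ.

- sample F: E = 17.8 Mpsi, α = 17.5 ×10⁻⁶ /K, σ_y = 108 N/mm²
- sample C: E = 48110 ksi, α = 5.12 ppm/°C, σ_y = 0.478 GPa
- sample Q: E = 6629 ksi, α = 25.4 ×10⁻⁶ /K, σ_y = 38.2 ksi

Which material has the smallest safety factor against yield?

sample F

With everything in SI (GPa, ×10⁻⁶/K, MPa):
  sample F: E = 122.7, α = 17.5, σ_y = 108.0 → σ = 346 MPa, n = 0.312
  sample C: E = 331.7, α = 5.12, σ_y = 478.0 → σ = 273 MPa, n = 1.75
  sample Q: E = 45.71, α = 25.4, σ_y = 263.4 → σ = 187 MPa, n = 1.41
Smallest n: sample F with n = 0.312.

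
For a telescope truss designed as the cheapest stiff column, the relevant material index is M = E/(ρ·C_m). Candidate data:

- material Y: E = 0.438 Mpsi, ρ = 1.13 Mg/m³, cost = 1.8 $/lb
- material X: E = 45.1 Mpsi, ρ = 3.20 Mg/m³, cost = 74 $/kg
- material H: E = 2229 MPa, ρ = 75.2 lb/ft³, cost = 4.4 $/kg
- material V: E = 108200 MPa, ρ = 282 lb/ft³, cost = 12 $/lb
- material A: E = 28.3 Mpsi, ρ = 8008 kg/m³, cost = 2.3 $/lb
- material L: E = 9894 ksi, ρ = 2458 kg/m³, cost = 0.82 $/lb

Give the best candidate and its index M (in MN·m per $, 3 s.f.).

material L, M = 15.4 MN·m per $

Normalizing units and computing the index:
  material Y: E = 3.020 GPa, ρ = 1130 kg/m³, cost = 3.968 $/kg
  material X: E = 311.0 GPa, ρ = 3200 kg/m³, cost = 74.00 $/kg
  material H: E = 2.229 GPa, ρ = 1205 kg/m³, cost = 4.400 $/kg
  material V: E = 108.2 GPa, ρ = 4517 kg/m³, cost = 26.46 $/kg
  material A: E = 195.1 GPa, ρ = 8008 kg/m³, cost = 5.071 $/kg
  material L: E = 68.22 GPa, ρ = 2458 kg/m³, cost = 1.808 $/kg
  material L: M = 15.4 MN·m per $
  material A: M = 4.81 MN·m per $
  material X: M = 1.31 MN·m per $
  material V: M = 0.905 MN·m per $
  material Y: M = 0.673 MN·m per $
  material H: M = 0.421 MN·m per $
Material L has the largest M.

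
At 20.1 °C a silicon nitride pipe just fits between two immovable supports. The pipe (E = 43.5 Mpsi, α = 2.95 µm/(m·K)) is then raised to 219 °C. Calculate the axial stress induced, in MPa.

176 MPa

E = 43.5 Mpsi = 299.9 GPa.
ΔT = 198.9 K. Constrained thermal stress σ = E·α·ΔT = 299.9×10³ MPa × 2.95×10⁻⁶ × 198.9 = 176 MPa (compressive).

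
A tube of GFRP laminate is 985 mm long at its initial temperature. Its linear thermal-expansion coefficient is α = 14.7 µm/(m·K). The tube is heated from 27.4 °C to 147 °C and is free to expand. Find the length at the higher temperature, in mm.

986.73 mm

ΔT = 147 − 27.4 = 119.6 K.
ΔL = α·L₀·ΔT = 14.7×10⁻⁶ × 985 mm × 119.6 K = 1.73 mm.
L = L₀ + ΔL = 985 + 1.73 = 986.73 mm.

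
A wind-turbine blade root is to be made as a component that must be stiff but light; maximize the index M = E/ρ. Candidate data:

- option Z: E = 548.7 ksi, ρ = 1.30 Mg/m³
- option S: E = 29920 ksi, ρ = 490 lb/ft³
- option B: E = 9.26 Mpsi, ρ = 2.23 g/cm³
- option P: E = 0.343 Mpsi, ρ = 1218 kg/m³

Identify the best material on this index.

Normalizing units and computing the index:
  option Z: E = 3.783 GPa, ρ = 1300 kg/m³
  option S: E = 206.3 GPa, ρ = 7849 kg/m³
  option B: E = 63.85 GPa, ρ = 2230 kg/m³
  option P: E = 2.365 GPa, ρ = 1218 kg/m³
  option B: M = 28.6 MN·m/kg
  option S: M = 26.3 MN·m/kg
  option Z: M = 2.91 MN·m/kg
  option P: M = 1.94 MN·m/kg
Option B has the largest M.

option B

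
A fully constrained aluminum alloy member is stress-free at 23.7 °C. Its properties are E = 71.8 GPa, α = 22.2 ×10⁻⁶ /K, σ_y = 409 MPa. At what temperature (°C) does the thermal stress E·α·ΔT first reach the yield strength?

280 °C

E·α·ΔT = 409.0 MPa ⇒ ΔT = 409.0 / (71.80×10³ × 22.2×10⁻⁶) = 256.6 K.
T = 23.7 + 256.6 = 280.3 °C.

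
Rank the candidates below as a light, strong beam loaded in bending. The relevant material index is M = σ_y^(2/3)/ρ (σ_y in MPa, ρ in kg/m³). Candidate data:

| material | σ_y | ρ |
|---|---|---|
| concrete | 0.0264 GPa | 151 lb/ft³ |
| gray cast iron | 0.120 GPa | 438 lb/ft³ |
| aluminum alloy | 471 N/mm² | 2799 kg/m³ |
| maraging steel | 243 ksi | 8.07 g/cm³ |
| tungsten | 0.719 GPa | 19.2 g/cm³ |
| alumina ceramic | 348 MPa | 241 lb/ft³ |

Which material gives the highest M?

Normalizing units and computing the index:
  concrete: σ_y = 26.40 MPa, ρ = 2419 kg/m³
  gray cast iron: σ_y = 120.0 MPa, ρ = 7016 kg/m³
  aluminum alloy: σ_y = 471.0 MPa, ρ = 2799 kg/m³
  maraging steel: σ_y = 1675 MPa, ρ = 8070 kg/m³
  tungsten: σ_y = 719.0 MPa, ρ = 19200 kg/m³
  alumina ceramic: σ_y = 348.0 MPa, ρ = 3860 kg/m³
  aluminum alloy: M = 21.6×10⁻³
  maraging steel: M = 17.5×10⁻³
  alumina ceramic: M = 12.8×10⁻³
  tungsten: M = 4.18×10⁻³
  concrete: M = 3.67×10⁻³
  gray cast iron: M = 3.47×10⁻³
Highest index: aluminum alloy.

aluminum alloy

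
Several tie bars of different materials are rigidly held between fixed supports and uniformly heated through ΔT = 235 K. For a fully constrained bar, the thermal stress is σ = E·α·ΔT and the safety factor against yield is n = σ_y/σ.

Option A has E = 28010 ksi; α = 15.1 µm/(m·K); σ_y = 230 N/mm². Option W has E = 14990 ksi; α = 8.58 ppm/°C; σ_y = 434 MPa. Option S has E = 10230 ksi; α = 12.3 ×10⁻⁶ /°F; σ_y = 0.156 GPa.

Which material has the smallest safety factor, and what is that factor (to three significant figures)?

In consistent units (E in GPa, α in ×10⁻⁶/K, σ_y in MPa):
  option A: E = 193.1, α = 15.1, σ_y = 230.0 → σ = 685 MPa, n = 0.336
  option W: E = 103.4, α = 8.58, σ_y = 434.0 → σ = 208 MPa, n = 2.08
  option S: E = 70.53, α = 22.1, σ_y = 156.0 → σ = 367 MPa, n = 0.425
Smallest n: option A with n = 0.336.

option A, n = 0.336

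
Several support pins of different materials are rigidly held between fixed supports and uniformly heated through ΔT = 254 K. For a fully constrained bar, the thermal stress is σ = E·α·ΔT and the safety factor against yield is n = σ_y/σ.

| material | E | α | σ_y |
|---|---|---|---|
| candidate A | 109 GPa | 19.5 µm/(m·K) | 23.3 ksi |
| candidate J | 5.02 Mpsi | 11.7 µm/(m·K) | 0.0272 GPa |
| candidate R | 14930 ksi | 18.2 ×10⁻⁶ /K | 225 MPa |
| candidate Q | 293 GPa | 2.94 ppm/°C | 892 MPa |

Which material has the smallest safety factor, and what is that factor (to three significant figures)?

candidate J, n = 0.264

With everything in SI (GPa, ×10⁻⁶/K, MPa):
  candidate A: E = 109.0, α = 19.5, σ_y = 160.6 → σ = 540 MPa, n = 0.298
  candidate J: E = 34.61, α = 11.7, σ_y = 27.20 → σ = 103 MPa, n = 0.264
  candidate R: E = 102.9, α = 18.2, σ_y = 225.0 → σ = 476 MPa, n = 0.473
  candidate Q: E = 293.0, α = 2.94, σ_y = 892.0 → σ = 219 MPa, n = 4.08
Smallest n: candidate J with n = 0.264.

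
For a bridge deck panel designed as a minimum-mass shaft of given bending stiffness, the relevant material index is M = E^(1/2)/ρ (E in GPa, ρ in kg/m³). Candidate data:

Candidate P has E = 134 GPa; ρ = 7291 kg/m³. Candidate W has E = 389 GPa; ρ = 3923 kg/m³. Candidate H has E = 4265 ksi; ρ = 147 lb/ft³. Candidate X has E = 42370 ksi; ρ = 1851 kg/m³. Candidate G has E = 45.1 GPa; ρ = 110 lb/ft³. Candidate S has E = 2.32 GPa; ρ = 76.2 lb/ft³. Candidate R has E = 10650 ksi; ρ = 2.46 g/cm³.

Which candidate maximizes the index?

candidate X

In SI units:
  candidate P: E = 134.0 GPa, ρ = 7291 kg/m³
  candidate W: E = 389.0 GPa, ρ = 3923 kg/m³
  candidate H: E = 29.41 GPa, ρ = 2355 kg/m³
  candidate X: E = 292.1 GPa, ρ = 1851 kg/m³
  candidate G: E = 45.10 GPa, ρ = 1762 kg/m³
  candidate S: E = 2.320 GPa, ρ = 1221 kg/m³
  candidate R: E = 73.43 GPa, ρ = 2460 kg/m³
  candidate X: M = 9.23×10⁻³
  candidate W: M = 5.03×10⁻³
  candidate G: M = 3.81×10⁻³
  candidate R: M = 3.48×10⁻³
  candidate H: M = 2.30×10⁻³
  candidate P: M = 1.59×10⁻³
  candidate S: M = 1.25×10⁻³
Candidate X has the largest M.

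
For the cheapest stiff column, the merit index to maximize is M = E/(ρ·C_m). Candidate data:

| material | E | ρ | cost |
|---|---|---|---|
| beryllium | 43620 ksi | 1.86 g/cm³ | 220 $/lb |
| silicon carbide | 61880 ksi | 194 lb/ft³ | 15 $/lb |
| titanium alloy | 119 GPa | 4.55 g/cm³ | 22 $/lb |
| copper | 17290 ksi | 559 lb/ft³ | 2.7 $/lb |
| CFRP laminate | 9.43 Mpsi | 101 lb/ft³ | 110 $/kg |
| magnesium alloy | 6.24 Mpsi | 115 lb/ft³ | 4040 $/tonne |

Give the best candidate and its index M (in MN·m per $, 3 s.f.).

After converting to SI:
  beryllium: E = 300.7 GPa, ρ = 1860 kg/m³, cost = 485.0 $/kg
  silicon carbide: E = 426.6 GPa, ρ = 3108 kg/m³, cost = 33.07 $/kg
  titanium alloy: E = 119.0 GPa, ρ = 4550 kg/m³, cost = 48.50 $/kg
  copper: E = 119.2 GPa, ρ = 8954 kg/m³, cost = 5.952 $/kg
  CFRP laminate: E = 65.02 GPa, ρ = 1618 kg/m³, cost = 110.0 $/kg
  magnesium alloy: E = 43.02 GPa, ρ = 1842 kg/m³, cost = 4.040 $/kg
  magnesium alloy: M = 5.78 MN·m per $
  silicon carbide: M = 4.15 MN·m per $
  copper: M = 2.24 MN·m per $
  titanium alloy: M = 0.539 MN·m per $
  CFRP laminate: M = 0.365 MN·m per $
  beryllium: M = 0.333 MN·m per $
Highest index: magnesium alloy.

magnesium alloy, M = 5.78 MN·m per $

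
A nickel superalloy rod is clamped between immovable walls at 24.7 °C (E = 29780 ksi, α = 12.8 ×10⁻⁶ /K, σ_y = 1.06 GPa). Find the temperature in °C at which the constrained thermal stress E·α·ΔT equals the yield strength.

428 °C

E = 29780 ksi = 205.3 GPa.
σ_y = 1.06 GPa = 1060 MPa.
E·α·ΔT = 1060 MPa ⇒ ΔT = 1060 / (205.3×10³ × 12.8×10⁻⁶) = 403.3 K.
T = 24.7 + 403.3 = 428.0 °C.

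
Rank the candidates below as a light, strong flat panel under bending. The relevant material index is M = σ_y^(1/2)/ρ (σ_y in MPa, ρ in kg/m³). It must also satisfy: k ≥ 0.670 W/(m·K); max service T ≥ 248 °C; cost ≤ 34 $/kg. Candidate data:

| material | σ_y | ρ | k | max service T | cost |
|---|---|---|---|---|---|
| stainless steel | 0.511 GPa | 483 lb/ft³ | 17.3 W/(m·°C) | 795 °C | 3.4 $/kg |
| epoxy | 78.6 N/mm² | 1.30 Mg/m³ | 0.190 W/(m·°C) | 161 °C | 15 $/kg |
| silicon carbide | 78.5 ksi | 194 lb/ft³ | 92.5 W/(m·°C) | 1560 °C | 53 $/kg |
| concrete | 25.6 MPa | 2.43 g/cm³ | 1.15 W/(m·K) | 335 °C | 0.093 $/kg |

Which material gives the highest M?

stainless steel

Screen on constraints: k ≥ 0.670 W/(m·K); max service T ≥ 248 °C; cost ≤ 34 $/kg. Survivors: stainless steel, concrete.
Normalizing units and computing the index:
  stainless steel: σ_y = 511.0 MPa, ρ = 7737 kg/m³
  concrete: σ_y = 25.60 MPa, ρ = 2430 kg/m³
  stainless steel: M = 2.92×10⁻³
  concrete: M = 2.08×10⁻³
Highest index: stainless steel.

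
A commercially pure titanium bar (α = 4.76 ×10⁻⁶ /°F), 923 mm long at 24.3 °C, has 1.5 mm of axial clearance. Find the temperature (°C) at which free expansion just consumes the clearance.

α = 4.76×10⁻⁶/°F × 9/5 = 8.57×10⁻⁶/K.
α·L₀·ΔT = 1.5 mm ⇒ ΔT = 1.5 / (8.57×10⁻⁶ × 923.0) = 189.7 K.
T = 24.3 + 189.7 = 214.0 °C.

214 °C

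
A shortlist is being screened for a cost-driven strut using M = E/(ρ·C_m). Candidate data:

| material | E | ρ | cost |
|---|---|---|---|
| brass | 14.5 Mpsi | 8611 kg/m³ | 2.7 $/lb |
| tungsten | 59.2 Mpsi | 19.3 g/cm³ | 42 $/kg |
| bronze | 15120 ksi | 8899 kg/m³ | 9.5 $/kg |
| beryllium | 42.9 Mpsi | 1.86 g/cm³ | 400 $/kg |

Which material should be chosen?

Putting every candidate on a common basis:
  brass: E = 99.97 GPa, ρ = 8611 kg/m³, cost = 5.952 $/kg
  tungsten: E = 408.2 GPa, ρ = 19300 kg/m³, cost = 42.00 $/kg
  bronze: E = 104.2 GPa, ρ = 8899 kg/m³, cost = 9.500 $/kg
  beryllium: E = 295.8 GPa, ρ = 1860 kg/m³, cost = 400.0 $/kg
  brass: M = 1.95 MN·m per $
  bronze: M = 1.23 MN·m per $
  tungsten: M = 0.504 MN·m per $
  beryllium: M = 0.398 MN·m per $
Brass ranks first.

brass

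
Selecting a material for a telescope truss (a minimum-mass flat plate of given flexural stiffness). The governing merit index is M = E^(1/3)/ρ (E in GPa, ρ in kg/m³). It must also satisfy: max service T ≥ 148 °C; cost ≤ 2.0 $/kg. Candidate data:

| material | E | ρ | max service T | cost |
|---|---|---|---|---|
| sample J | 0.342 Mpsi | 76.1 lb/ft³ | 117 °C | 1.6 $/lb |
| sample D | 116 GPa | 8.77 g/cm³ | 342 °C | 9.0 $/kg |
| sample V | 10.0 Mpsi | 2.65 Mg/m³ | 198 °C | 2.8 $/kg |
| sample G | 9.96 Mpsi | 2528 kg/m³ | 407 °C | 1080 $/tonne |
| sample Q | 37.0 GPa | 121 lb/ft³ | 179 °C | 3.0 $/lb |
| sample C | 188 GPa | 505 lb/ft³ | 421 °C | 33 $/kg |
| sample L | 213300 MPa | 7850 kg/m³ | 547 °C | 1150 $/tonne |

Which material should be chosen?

sample G

Screen on constraints: max service T ≥ 148 °C; cost ≤ 2.0 $/kg. Survivors: sample G, sample L.
After converting to SI:
  sample G: E = 68.67 GPa, ρ = 2528 kg/m³
  sample L: E = 213.3 GPa, ρ = 7850 kg/m³
  sample G: M = 1.62×10⁻³
  sample L: M = 0.761×10⁻³
Sample G has the largest M.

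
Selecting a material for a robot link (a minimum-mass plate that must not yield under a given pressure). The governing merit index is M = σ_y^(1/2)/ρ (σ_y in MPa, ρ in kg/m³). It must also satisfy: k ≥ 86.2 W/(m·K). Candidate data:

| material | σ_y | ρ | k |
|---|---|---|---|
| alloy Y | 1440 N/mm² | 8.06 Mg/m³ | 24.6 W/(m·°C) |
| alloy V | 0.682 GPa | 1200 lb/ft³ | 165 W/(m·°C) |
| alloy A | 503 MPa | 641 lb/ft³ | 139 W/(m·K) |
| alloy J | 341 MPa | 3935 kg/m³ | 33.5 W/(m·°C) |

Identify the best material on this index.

Screen on constraints: k ≥ 86.2 W/(m·K). Survivors: alloy V, alloy A.
In SI units:
  alloy V: σ_y = 682.0 MPa, ρ = 19220 kg/m³
  alloy A: σ_y = 503.0 MPa, ρ = 10270 kg/m³
  alloy A: M = 2.18×10⁻³
  alloy V: M = 1.36×10⁻³
The maximum is for alloy A.

alloy A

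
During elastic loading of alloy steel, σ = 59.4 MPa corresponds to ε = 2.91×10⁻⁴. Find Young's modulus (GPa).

204 GPa

E = σ/ε = 59.4 MPa / 2.91×10⁻⁴ = 204100 MPa = 204 GPa.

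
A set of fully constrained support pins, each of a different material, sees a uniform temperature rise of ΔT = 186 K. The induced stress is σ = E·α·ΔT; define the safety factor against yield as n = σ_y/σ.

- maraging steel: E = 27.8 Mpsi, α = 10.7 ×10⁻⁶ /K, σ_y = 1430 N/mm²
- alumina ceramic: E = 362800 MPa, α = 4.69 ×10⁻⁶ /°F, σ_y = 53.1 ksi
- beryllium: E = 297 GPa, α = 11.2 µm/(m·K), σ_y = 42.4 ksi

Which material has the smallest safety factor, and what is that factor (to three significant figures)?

beryllium, n = 0.472

With everything in SI (GPa, ×10⁻⁶/K, MPa):
  maraging steel: E = 191.7, α = 10.7, σ_y = 1430 → σ = 381 MPa, n = 3.75
  alumina ceramic: E = 362.8, α = 8.44, σ_y = 366.1 → σ = 570 MPa, n = 0.643
  beryllium: E = 297.0, α = 11.2, σ_y = 292.3 → σ = 619 MPa, n = 0.472
Beryllium has the lowest safety factor, n = 0.472.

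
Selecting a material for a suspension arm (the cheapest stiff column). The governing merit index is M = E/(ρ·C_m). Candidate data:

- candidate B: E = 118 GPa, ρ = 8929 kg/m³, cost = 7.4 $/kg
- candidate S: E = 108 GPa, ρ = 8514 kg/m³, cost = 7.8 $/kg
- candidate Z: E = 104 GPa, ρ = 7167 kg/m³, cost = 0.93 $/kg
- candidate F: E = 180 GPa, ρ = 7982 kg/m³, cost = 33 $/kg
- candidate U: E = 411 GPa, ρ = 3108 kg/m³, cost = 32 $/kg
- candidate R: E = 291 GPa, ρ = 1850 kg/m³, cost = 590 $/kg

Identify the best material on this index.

Evaluate M for each candidate:
  candidate Z: M = 15.6 MN·m per $
  candidate U: M = 4.13 MN·m per $
  candidate B: M = 1.79 MN·m per $
  candidate S: M = 1.63 MN·m per $
  candidate F: M = 0.683 MN·m per $
  candidate R: M = 0.267 MN·m per $
Candidate Z has the largest M.

candidate Z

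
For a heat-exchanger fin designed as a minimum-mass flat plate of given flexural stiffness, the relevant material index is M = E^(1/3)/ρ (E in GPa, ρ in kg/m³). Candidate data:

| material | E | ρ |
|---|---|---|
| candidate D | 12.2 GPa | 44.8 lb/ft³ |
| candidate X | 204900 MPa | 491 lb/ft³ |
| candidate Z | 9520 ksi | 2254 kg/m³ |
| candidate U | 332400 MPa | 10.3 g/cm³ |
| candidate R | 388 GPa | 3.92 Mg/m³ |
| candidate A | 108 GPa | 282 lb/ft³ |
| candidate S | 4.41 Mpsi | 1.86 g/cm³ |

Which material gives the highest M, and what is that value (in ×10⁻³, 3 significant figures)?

In SI units:
  candidate D: E = 12.20 GPa, ρ = 717.6 kg/m³
  candidate X: E = 204.9 GPa, ρ = 7865 kg/m³
  candidate Z: E = 65.64 GPa, ρ = 2254 kg/m³
  candidate U: E = 332.4 GPa, ρ = 10300 kg/m³
  candidate R: E = 388.0 GPa, ρ = 3920 kg/m³
  candidate A: E = 108.0 GPa, ρ = 4517 kg/m³
  candidate S: E = 30.41 GPa, ρ = 1860 kg/m³
  candidate D: M = 3.21×10⁻³
  candidate R: M = 1.86×10⁻³
  candidate Z: M = 1.79×10⁻³
  candidate S: M = 1.68×10⁻³
  candidate A: M = 1.05×10⁻³
  candidate X: M = 0.750×10⁻³
  candidate U: M = 0.673×10⁻³
The maximum is for candidate D.

candidate D, M = 3.21×10⁻³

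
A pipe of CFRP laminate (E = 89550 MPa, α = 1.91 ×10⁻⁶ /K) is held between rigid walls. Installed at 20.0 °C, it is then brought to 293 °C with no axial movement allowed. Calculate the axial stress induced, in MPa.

46.7 MPa

E = 89550 MPa = 89.55 GPa.
ΔT = 273.0 K. Constrained thermal stress σ = E·α·ΔT = 89.55×10³ MPa × 1.91×10⁻⁶ × 273.0 = 46.7 MPa (compressive).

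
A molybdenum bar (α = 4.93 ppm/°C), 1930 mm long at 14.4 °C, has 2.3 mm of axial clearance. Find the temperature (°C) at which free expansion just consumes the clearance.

α·L₀·ΔT = 2.3 mm ⇒ ΔT = 2.3 / (4.93×10⁻⁶ × 1930.0) = 241.7 K.
T = 14.4 + 241.7 = 256.1 °C.

256 °C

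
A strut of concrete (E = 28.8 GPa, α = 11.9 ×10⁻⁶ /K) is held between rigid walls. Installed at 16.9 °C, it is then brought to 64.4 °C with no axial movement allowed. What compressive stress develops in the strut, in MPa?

ΔT = 47.50 K. Constrained thermal stress σ = E·α·ΔT = 28.80×10³ MPa × 11.9×10⁻⁶ × 47.50 = 16.3 MPa (compressive).

16.3 MPa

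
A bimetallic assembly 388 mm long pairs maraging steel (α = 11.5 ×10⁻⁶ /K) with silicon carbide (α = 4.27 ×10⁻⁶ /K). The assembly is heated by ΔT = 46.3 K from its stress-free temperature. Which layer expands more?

maraging steel

α(maraging steel) = 11.5×10⁻⁶/K vs α(silicon carbide) = 4.27×10⁻⁶/K.
Higher α expands more for the same ΔT: maraging steel.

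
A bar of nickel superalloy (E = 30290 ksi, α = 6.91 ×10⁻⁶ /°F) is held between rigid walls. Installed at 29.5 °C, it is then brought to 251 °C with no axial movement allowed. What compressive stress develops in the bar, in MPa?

575 MPa

E = 30290 ksi = 208.8 GPa.
α = 6.91×10⁻⁶/°F × 9/5 = 12.4×10⁻⁶/K.
ΔT = 221.5 K. Constrained thermal stress σ = E·α·ΔT = 208.8×10³ MPa × 12.4×10⁻⁶ × 221.5 = 575 MPa (compressive).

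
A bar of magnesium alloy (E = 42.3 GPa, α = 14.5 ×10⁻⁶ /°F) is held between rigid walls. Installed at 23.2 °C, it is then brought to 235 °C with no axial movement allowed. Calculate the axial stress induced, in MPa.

α = 14.5×10⁻⁶/°F × 9/5 = 26.1×10⁻⁶/K.
ΔT = 211.8 K. Constrained thermal stress σ = E·α·ΔT = 42.30×10³ MPa × 26.1×10⁻⁶ × 211.8 = 234 MPa (compressive).

234 MPa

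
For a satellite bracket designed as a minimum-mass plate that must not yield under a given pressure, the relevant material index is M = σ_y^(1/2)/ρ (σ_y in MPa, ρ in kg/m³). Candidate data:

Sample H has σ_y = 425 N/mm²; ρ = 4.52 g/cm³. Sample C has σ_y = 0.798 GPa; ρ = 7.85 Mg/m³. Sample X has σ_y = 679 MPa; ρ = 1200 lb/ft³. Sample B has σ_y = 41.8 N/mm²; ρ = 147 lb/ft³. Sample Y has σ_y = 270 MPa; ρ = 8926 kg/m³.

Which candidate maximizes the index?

sample H

Putting every candidate on a common basis:
  sample H: σ_y = 425.0 MPa, ρ = 4520 kg/m³
  sample C: σ_y = 798.0 MPa, ρ = 7850 kg/m³
  sample X: σ_y = 679.0 MPa, ρ = 19220 kg/m³
  sample B: σ_y = 41.80 MPa, ρ = 2355 kg/m³
  sample Y: σ_y = 270.0 MPa, ρ = 8926 kg/m³
  sample H: M = 4.56×10⁻³
  sample C: M = 3.60×10⁻³
  sample B: M = 2.75×10⁻³
  sample Y: M = 1.84×10⁻³
  sample X: M = 1.36×10⁻³
Highest index: sample H.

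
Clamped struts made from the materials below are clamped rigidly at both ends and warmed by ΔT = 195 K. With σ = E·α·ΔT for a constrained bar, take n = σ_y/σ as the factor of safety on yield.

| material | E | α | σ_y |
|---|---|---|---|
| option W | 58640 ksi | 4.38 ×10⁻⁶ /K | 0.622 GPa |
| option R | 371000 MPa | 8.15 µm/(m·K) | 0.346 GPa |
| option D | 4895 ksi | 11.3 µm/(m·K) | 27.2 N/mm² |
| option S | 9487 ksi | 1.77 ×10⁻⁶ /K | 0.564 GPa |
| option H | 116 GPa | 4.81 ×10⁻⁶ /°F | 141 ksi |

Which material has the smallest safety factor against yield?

Per material, after unit conversion:
  option W: E = 404.3, α = 4.38, σ_y = 622.0 → σ = 345 MPa, n = 1.80
  option R: E = 371.0, α = 8.15, σ_y = 346.0 → σ = 590 MPa, n = 0.587
  option D: E = 33.75, α = 11.3, σ_y = 27.20 → σ = 74.4 MPa, n = 0.366
  option S: E = 65.41, α = 1.77, σ_y = 564.0 → σ = 22.6 MPa, n = 25.0
  option H: E = 116.0, α = 8.66, σ_y = 972.2 → σ = 196 MPa, n = 4.96
The minimum is option D at n = 0.366.

option D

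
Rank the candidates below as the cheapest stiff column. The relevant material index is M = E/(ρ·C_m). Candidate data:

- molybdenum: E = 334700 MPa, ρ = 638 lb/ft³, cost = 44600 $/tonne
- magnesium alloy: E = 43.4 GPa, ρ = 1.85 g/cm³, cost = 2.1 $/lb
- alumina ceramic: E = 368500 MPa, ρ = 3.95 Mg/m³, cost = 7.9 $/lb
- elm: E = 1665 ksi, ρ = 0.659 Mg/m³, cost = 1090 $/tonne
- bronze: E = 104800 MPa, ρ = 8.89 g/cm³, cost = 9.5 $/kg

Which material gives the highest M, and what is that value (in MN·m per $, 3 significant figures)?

Putting every candidate on a common basis:
  molybdenum: E = 334.7 GPa, ρ = 10220 kg/m³, cost = 44.60 $/kg
  magnesium alloy: E = 43.40 GPa, ρ = 1850 kg/m³, cost = 4.630 $/kg
  alumina ceramic: E = 368.5 GPa, ρ = 3950 kg/m³, cost = 17.42 $/kg
  elm: E = 11.48 GPa, ρ = 659.0 kg/m³, cost = 1.090 $/kg
  bronze: E = 104.8 GPa, ρ = 8890 kg/m³, cost = 9.500 $/kg
  elm: M = 16.0 MN·m per $
  alumina ceramic: M = 5.36 MN·m per $
  magnesium alloy: M = 5.07 MN·m per $
  bronze: M = 1.24 MN·m per $
  molybdenum: M = 0.734 MN·m per $
Elm ranks first.

elm, M = 16.0 MN·m per $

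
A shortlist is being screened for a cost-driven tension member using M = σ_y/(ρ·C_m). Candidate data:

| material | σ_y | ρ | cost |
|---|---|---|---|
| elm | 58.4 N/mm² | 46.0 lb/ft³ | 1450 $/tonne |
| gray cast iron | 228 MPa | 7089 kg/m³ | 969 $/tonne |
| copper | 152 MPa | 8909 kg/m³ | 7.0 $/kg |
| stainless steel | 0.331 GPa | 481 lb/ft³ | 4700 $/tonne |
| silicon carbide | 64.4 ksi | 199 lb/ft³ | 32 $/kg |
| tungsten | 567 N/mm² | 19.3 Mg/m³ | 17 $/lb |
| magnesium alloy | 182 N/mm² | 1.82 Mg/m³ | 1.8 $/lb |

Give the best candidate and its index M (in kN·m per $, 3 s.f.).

elm, M = 54.7 kN·m per $

Convert each candidate to consistent units, then evaluate M:
  elm: σ_y = 58.40 MPa, ρ = 736.8 kg/m³, cost = 1.450 $/kg
  gray cast iron: σ_y = 228.0 MPa, ρ = 7089 kg/m³, cost = 0.9690 $/kg
  copper: σ_y = 152.0 MPa, ρ = 8909 kg/m³, cost = 7.000 $/kg
  stainless steel: σ_y = 331.0 MPa, ρ = 7705 kg/m³, cost = 4.700 $/kg
  silicon carbide: σ_y = 444.0 MPa, ρ = 3188 kg/m³, cost = 32.00 $/kg
  tungsten: σ_y = 567.0 MPa, ρ = 19300 kg/m³, cost = 37.48 $/kg
  magnesium alloy: σ_y = 182.0 MPa, ρ = 1820 kg/m³, cost = 3.968 $/kg
  elm: M = 54.7 kN·m per $
  gray cast iron: M = 33.2 kN·m per $
  magnesium alloy: M = 25.2 kN·m per $
  stainless steel: M = 9.14 kN·m per $
  silicon carbide: M = 4.35 kN·m per $
  copper: M = 2.44 kN·m per $
  tungsten: M = 0.784 kN·m per $
Elm ranks first.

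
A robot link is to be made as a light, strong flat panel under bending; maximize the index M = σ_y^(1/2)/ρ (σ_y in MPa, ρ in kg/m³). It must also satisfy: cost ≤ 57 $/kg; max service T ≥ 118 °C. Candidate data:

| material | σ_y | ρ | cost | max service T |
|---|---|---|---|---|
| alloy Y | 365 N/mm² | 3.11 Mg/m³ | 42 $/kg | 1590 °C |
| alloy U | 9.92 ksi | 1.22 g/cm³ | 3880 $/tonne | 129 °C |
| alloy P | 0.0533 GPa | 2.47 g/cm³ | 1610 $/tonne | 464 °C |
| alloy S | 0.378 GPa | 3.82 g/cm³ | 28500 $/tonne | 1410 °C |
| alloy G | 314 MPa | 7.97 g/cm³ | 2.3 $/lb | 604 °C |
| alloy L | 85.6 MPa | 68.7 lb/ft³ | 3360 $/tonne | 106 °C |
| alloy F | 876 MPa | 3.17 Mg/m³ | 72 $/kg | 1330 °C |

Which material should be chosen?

Screen on constraints: cost ≤ 57 $/kg; max service T ≥ 118 °C. Survivors: alloy Y, alloy U, alloy P, alloy S, alloy G.
Convert each candidate to consistent units, then evaluate M:
  alloy Y: σ_y = 365.0 MPa, ρ = 3110 kg/m³
  alloy U: σ_y = 68.40 MPa, ρ = 1220 kg/m³
  alloy P: σ_y = 53.30 MPa, ρ = 2470 kg/m³
  alloy S: σ_y = 378.0 MPa, ρ = 3820 kg/m³
  alloy G: σ_y = 314.0 MPa, ρ = 7970 kg/m³
  alloy U: M = 6.78×10⁻³
  alloy Y: M = 6.14×10⁻³
  alloy S: M = 5.09×10⁻³
  alloy P: M = 2.96×10⁻³
  alloy G: M = 2.22×10⁻³
The maximum is for alloy U.

alloy U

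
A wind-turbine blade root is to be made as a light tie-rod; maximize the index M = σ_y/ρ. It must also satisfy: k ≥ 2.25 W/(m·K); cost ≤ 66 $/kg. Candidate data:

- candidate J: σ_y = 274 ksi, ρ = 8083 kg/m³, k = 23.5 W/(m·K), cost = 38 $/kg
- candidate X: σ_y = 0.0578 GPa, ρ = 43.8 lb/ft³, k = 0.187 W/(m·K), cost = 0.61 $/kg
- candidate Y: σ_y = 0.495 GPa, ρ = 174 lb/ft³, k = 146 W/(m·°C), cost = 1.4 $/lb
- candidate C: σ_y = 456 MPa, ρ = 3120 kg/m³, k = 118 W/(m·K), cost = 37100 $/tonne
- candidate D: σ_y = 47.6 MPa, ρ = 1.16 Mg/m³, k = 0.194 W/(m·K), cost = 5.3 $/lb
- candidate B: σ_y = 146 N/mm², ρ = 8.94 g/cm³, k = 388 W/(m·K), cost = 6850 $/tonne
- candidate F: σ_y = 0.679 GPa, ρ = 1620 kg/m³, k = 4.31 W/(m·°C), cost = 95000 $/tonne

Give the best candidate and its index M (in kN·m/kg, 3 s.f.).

Screen on constraints: k ≥ 2.25 W/(m·K); cost ≤ 66 $/kg. Survivors: candidate J, candidate Y, candidate C, candidate B.
Convert each candidate to consistent units, then evaluate M:
  candidate J: σ_y = 1889 MPa, ρ = 8083 kg/m³
  candidate Y: σ_y = 495.0 MPa, ρ = 2787 kg/m³
  candidate C: σ_y = 456.0 MPa, ρ = 3120 kg/m³
  candidate B: σ_y = 146.0 MPa, ρ = 8940 kg/m³
  candidate J: M = 234 kN·m/kg
  candidate Y: M = 178 kN·m/kg
  candidate C: M = 146 kN·m/kg
  candidate B: M = 16.3 kN·m/kg
Candidate J has the largest M.

candidate J, M = 234 kN·m/kg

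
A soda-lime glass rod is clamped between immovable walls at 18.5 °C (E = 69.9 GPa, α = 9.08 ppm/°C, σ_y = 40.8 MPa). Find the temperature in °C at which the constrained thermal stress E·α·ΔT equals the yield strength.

E·α·ΔT = 40.80 MPa ⇒ ΔT = 40.80 / (69.90×10³ × 9.08×10⁻⁶) = 64.28 K.
T = 18.5 + 64.28 = 82.78 °C.

82.8 °C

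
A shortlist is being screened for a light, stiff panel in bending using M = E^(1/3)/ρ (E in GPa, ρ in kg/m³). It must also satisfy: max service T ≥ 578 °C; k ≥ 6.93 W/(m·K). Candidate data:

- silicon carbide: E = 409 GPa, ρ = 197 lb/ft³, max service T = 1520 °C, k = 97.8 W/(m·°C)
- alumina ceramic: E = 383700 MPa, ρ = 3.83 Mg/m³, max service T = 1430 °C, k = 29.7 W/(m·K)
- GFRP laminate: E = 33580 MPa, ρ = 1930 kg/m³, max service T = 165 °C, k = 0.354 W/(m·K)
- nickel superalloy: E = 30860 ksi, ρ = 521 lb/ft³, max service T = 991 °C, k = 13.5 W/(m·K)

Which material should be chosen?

silicon carbide

Screen on constraints: max service T ≥ 578 °C; k ≥ 6.93 W/(m·K). Survivors: silicon carbide, alumina ceramic, nickel superalloy.
Normalizing units and computing the index:
  silicon carbide: E = 409.0 GPa, ρ = 3156 kg/m³
  alumina ceramic: E = 383.7 GPa, ρ = 3830 kg/m³
  nickel superalloy: E = 212.8 GPa, ρ = 8346 kg/m³
  silicon carbide: M = 2.35×10⁻³
  alumina ceramic: M = 1.90×10⁻³
  nickel superalloy: M = 0.715×10⁻³
Silicon carbide ranks first.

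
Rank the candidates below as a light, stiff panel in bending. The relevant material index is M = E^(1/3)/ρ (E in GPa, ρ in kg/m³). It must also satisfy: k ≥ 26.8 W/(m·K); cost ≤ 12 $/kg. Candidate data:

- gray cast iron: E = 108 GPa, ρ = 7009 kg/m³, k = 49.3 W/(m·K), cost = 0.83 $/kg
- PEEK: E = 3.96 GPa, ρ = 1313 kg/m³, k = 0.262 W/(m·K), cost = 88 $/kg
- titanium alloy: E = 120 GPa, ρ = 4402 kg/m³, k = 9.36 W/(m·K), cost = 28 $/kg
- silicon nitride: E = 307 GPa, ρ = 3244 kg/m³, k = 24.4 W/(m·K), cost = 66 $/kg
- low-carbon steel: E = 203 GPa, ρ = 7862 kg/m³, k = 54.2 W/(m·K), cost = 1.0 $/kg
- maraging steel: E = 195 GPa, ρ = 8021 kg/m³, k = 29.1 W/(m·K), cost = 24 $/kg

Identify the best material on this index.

Screen on constraints: k ≥ 26.8 W/(m·K); cost ≤ 12 $/kg. Survivors: gray cast iron, low-carbon steel.
Evaluate M for each candidate:
  low-carbon steel: M = 0.748×10⁻³
  gray cast iron: M = 0.679×10⁻³
The maximum is for low-carbon steel.

low-carbon steel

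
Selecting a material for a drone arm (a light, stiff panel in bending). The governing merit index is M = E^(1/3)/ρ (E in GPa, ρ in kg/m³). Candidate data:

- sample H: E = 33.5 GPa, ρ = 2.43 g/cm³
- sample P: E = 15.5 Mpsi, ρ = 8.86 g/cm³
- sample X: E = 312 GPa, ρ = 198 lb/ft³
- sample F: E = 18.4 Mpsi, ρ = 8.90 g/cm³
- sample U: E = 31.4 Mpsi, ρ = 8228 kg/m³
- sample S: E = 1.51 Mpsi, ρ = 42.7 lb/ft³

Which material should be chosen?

After converting to SI:
  sample H: E = 33.50 GPa, ρ = 2430 kg/m³
  sample P: E = 106.9 GPa, ρ = 8860 kg/m³
  sample X: E = 312.0 GPa, ρ = 3172 kg/m³
  sample F: E = 126.9 GPa, ρ = 8900 kg/m³
  sample U: E = 216.5 GPa, ρ = 8228 kg/m³
  sample S: E = 10.41 GPa, ρ = 684.0 kg/m³
  sample S: M = 3.19×10⁻³
  sample X: M = 2.14×10⁻³
  sample H: M = 1.33×10⁻³
  sample U: M = 0.730×10⁻³
  sample F: M = 0.565×10⁻³
  sample P: M = 0.536×10⁻³
Highest index: sample S.

sample S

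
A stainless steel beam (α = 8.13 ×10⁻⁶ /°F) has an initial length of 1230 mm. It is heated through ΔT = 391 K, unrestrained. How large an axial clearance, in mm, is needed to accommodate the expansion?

Convert α: 8.13×10⁻⁶/°F × (9/5) = 14.6×10⁻⁶/K.
ΔL = α·L₀·ΔT = 14.6×10⁻⁶ × 1230 mm × 391.0 K = 7.04 mm.

7.04 mm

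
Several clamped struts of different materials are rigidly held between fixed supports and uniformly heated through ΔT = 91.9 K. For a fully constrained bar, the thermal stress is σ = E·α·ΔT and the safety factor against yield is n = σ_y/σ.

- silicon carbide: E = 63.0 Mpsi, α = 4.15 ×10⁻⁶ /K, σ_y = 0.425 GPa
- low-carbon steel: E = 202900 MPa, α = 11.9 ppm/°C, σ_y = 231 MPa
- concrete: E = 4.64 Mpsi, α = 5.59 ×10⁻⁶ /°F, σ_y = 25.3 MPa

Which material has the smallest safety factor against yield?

concrete

With everything in SI (GPa, ×10⁻⁶/K, MPa):
  silicon carbide: E = 434.4, α = 4.15, σ_y = 425.0 → σ = 166 MPa, n = 2.57
  low-carbon steel: E = 202.9, α = 11.9, σ_y = 231.0 → σ = 222 MPa, n = 1.04
  concrete: E = 31.99, α = 10.1, σ_y = 25.30 → σ = 29.6 MPa, n = 0.855
Concrete has the lowest safety factor, n = 0.855.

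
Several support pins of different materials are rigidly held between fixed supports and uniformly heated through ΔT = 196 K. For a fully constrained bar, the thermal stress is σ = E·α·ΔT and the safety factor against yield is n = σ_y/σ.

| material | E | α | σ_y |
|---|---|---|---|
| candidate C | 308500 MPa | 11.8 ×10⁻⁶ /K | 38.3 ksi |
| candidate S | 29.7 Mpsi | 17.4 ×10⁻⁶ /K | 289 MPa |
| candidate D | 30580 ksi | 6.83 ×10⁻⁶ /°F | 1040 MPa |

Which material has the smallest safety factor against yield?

candidate C

In consistent units (E in GPa, α in ×10⁻⁶/K, σ_y in MPa):
  candidate C: E = 308.5, α = 11.8, σ_y = 264.1 → σ = 713 MPa, n = 0.370
  candidate S: E = 204.8, α = 17.4, σ_y = 289.0 → σ = 698 MPa, n = 0.414
  candidate D: E = 210.8, α = 12.3, σ_y = 1040 → σ = 508 MPa, n = 2.05
Candidate C has the lowest safety factor, n = 0.370.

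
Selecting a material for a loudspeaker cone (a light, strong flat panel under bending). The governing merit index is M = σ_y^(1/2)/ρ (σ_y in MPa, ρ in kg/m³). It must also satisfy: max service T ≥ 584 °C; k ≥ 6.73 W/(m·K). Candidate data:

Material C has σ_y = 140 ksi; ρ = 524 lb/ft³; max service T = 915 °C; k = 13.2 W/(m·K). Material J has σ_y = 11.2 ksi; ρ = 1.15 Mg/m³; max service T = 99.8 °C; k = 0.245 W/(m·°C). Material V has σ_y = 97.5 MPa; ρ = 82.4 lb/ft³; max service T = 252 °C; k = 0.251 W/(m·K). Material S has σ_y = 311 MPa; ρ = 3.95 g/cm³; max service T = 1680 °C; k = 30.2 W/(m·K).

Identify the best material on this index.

material S

Screen on constraints: max service T ≥ 584 °C; k ≥ 6.73 W/(m·K). Survivors: material C, material S.
Putting every candidate on a common basis:
  material C: σ_y = 965.3 MPa, ρ = 8394 kg/m³
  material S: σ_y = 311.0 MPa, ρ = 3950 kg/m³
  material S: M = 4.46×10⁻³
  material C: M = 3.70×10⁻³
Material S ranks first.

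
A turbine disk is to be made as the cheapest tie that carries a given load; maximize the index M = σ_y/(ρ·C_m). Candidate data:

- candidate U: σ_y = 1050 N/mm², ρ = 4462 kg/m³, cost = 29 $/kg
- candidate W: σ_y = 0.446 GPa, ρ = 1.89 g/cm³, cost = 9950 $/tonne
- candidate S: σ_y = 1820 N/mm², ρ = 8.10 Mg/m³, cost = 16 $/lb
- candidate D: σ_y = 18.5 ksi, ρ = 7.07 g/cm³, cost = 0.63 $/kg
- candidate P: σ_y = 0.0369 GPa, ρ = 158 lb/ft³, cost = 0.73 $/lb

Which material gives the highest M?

After converting to SI:
  candidate U: σ_y = 1050 MPa, ρ = 4462 kg/m³, cost = 29.00 $/kg
  candidate W: σ_y = 446.0 MPa, ρ = 1890 kg/m³, cost = 9.950 $/kg
  candidate S: σ_y = 1820 MPa, ρ = 8100 kg/m³, cost = 35.27 $/kg
  candidate D: σ_y = 127.6 MPa, ρ = 7070 kg/m³, cost = 0.6300 $/kg
  candidate P: σ_y = 36.90 MPa, ρ = 2531 kg/m³, cost = 1.609 $/kg
  candidate D: M = 28.6 kN·m per $
  candidate W: M = 23.7 kN·m per $
  candidate P: M = 9.06 kN·m per $
  candidate U: M = 8.11 kN·m per $
  candidate S: M = 6.37 kN·m per $
Candidate D ranks first.

candidate D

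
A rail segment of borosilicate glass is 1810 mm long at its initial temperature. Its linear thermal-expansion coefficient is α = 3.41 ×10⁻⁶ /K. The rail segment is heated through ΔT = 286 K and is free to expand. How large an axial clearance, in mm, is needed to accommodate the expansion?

1.77 mm

ΔL = α·L₀·ΔT = 3.41×10⁻⁶ × 1810 mm × 286.0 K = 1.77 mm.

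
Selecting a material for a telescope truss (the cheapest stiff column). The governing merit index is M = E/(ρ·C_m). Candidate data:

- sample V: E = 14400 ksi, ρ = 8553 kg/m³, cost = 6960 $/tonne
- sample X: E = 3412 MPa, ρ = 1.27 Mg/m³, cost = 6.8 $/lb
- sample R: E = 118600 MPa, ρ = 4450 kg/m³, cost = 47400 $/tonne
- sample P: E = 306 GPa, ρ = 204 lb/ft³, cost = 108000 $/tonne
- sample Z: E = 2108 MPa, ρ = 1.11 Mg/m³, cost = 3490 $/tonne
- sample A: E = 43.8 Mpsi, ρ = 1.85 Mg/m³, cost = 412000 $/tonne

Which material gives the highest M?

sample V

After converting to SI:
  sample V: E = 99.28 GPa, ρ = 8553 kg/m³, cost = 6.960 $/kg
  sample X: E = 3.412 GPa, ρ = 1270 kg/m³, cost = 14.99 $/kg
  sample R: E = 118.6 GPa, ρ = 4450 kg/m³, cost = 47.40 $/kg
  sample P: E = 306.0 GPa, ρ = 3268 kg/m³, cost = 108.0 $/kg
  sample Z: E = 2.108 GPa, ρ = 1110 kg/m³, cost = 3.490 $/kg
  sample A: E = 302.0 GPa, ρ = 1850 kg/m³, cost = 412.0 $/kg
  sample V: M = 1.67 MN·m per $
  sample P: M = 0.867 MN·m per $
  sample R: M = 0.562 MN·m per $
  sample Z: M = 0.544 MN·m per $
  sample A: M = 0.396 MN·m per $
  sample X: M = 0.179 MN·m per $
Sample V has the largest M.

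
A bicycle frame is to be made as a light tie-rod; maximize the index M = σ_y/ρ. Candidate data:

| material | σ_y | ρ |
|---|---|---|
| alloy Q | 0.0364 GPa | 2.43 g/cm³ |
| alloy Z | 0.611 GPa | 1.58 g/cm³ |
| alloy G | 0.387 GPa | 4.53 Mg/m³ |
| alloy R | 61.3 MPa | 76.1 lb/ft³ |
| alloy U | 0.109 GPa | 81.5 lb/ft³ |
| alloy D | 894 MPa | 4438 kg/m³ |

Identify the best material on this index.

alloy Z

In SI units:
  alloy Q: σ_y = 36.40 MPa, ρ = 2430 kg/m³
  alloy Z: σ_y = 611.0 MPa, ρ = 1580 kg/m³
  alloy G: σ_y = 387.0 MPa, ρ = 4530 kg/m³
  alloy R: σ_y = 61.30 MPa, ρ = 1219 kg/m³
  alloy U: σ_y = 109.0 MPa, ρ = 1306 kg/m³
  alloy D: σ_y = 894.0 MPa, ρ = 4438 kg/m³
  alloy Z: M = 387 kN·m/kg
  alloy D: M = 201 kN·m/kg
  alloy G: M = 85.4 kN·m/kg
  alloy U: M = 83.5 kN·m/kg
  alloy R: M = 50.3 kN·m/kg
  alloy Q: M = 15.0 kN·m/kg
Highest index: alloy Z.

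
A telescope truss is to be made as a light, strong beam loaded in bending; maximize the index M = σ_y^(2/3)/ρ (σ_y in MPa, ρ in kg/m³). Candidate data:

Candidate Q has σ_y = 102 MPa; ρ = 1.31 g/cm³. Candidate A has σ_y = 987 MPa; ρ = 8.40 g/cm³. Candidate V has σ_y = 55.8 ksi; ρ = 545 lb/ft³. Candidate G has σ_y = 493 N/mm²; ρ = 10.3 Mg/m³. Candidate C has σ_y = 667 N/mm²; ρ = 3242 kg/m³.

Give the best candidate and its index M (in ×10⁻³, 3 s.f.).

candidate C, M = 23.5×10⁻³

After converting to SI:
  candidate Q: σ_y = 102.0 MPa, ρ = 1310 kg/m³
  candidate A: σ_y = 987.0 MPa, ρ = 8400 kg/m³
  candidate V: σ_y = 384.7 MPa, ρ = 8730 kg/m³
  candidate G: σ_y = 493.0 MPa, ρ = 10300 kg/m³
  candidate C: σ_y = 667.0 MPa, ρ = 3242 kg/m³
  candidate C: M = 23.5×10⁻³
  candidate Q: M = 16.7×10⁻³
  candidate A: M = 11.8×10⁻³
  candidate V: M = 6.06×10⁻³
  candidate G: M = 6.06×10⁻³
Highest index: candidate C.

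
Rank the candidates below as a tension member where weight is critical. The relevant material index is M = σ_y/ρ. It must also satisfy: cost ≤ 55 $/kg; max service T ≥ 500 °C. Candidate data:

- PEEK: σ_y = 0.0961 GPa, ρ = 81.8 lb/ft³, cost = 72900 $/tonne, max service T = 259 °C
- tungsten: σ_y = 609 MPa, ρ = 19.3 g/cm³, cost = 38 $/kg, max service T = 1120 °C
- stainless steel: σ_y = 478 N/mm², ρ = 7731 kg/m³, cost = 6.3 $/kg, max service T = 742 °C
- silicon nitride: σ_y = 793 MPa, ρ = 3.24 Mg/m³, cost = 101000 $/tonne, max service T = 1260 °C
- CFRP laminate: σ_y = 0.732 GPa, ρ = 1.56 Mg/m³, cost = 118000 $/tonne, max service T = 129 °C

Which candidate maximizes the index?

stainless steel

Screen on constraints: cost ≤ 55 $/kg; max service T ≥ 500 °C. Survivors: tungsten, stainless steel.
Putting every candidate on a common basis:
  tungsten: σ_y = 609.0 MPa, ρ = 19300 kg/m³
  stainless steel: σ_y = 478.0 MPa, ρ = 7731 kg/m³
  stainless steel: M = 61.8 kN·m/kg
  tungsten: M = 31.6 kN·m/kg
The maximum is for stainless steel.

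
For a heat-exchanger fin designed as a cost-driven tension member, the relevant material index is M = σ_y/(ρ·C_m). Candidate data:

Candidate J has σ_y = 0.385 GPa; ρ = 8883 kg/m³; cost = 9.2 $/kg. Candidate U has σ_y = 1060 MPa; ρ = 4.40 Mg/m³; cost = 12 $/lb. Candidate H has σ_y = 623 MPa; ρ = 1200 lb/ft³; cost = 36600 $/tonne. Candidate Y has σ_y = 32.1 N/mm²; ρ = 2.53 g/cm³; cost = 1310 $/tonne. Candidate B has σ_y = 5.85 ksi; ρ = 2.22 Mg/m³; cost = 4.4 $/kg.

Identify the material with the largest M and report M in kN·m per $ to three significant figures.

candidate Y, M = 9.69 kN·m per $

Normalizing units and computing the index:
  candidate J: σ_y = 385.0 MPa, ρ = 8883 kg/m³, cost = 9.200 $/kg
  candidate U: σ_y = 1060 MPa, ρ = 4400 kg/m³, cost = 26.46 $/kg
  candidate H: σ_y = 623.0 MPa, ρ = 19220 kg/m³, cost = 36.60 $/kg
  candidate Y: σ_y = 32.10 MPa, ρ = 2530 kg/m³, cost = 1.310 $/kg
  candidate B: σ_y = 40.33 MPa, ρ = 2220 kg/m³, cost = 4.400 $/kg
  candidate Y: M = 9.69 kN·m per $
  candidate U: M = 9.11 kN·m per $
  candidate J: M = 4.71 kN·m per $
  candidate B: M = 4.13 kN·m per $
  candidate H: M = 0.886 kN·m per $
Candidate Y has the largest M.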